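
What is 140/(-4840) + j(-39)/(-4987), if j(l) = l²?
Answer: -402991/1206854 ≈ -0.33392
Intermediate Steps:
140/(-4840) + j(-39)/(-4987) = 140/(-4840) + (-39)²/(-4987) = 140*(-1/4840) + 1521*(-1/4987) = -7/242 - 1521/4987 = -402991/1206854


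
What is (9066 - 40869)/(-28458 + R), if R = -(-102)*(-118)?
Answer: 10601/13498 ≈ 0.78538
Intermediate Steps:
R = -12036 (R = -102*118 = -12036)
(9066 - 40869)/(-28458 + R) = (9066 - 40869)/(-28458 - 12036) = -31803/(-40494) = -31803*(-1/40494) = 10601/13498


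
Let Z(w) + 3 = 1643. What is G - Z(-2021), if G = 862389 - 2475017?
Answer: -1614268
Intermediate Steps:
Z(w) = 1640 (Z(w) = -3 + 1643 = 1640)
G = -1612628
G - Z(-2021) = -1612628 - 1*1640 = -1612628 - 1640 = -1614268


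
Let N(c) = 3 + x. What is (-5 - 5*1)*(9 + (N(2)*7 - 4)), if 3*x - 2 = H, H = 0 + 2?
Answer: -1060/3 ≈ -353.33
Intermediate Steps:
H = 2
x = 4/3 (x = ⅔ + (⅓)*2 = ⅔ + ⅔ = 4/3 ≈ 1.3333)
N(c) = 13/3 (N(c) = 3 + 4/3 = 13/3)
(-5 - 5*1)*(9 + (N(2)*7 - 4)) = (-5 - 5*1)*(9 + ((13/3)*7 - 4)) = (-5 - 5)*(9 + (91/3 - 4)) = -10*(9 + 79/3) = -10*106/3 = -1060/3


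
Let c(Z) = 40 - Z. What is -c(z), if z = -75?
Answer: -115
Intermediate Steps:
-c(z) = -(40 - 1*(-75)) = -(40 + 75) = -1*115 = -115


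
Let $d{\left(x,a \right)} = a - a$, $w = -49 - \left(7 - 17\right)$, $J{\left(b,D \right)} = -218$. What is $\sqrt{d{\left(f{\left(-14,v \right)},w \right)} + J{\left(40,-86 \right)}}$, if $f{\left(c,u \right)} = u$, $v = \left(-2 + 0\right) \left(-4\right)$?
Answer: $i \sqrt{218} \approx 14.765 i$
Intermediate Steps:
$v = 8$ ($v = \left(-2\right) \left(-4\right) = 8$)
$w = -39$ ($w = -49 - -10 = -49 + 10 = -39$)
$d{\left(x,a \right)} = 0$
$\sqrt{d{\left(f{\left(-14,v \right)},w \right)} + J{\left(40,-86 \right)}} = \sqrt{0 - 218} = \sqrt{-218} = i \sqrt{218}$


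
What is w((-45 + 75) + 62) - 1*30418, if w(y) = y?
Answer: -30326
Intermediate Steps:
w((-45 + 75) + 62) - 1*30418 = ((-45 + 75) + 62) - 1*30418 = (30 + 62) - 30418 = 92 - 30418 = -30326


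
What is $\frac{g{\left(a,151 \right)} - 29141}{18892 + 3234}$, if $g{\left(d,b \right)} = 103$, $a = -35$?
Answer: $- \frac{14519}{11063} \approx -1.3124$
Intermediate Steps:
$\frac{g{\left(a,151 \right)} - 29141}{18892 + 3234} = \frac{103 - 29141}{18892 + 3234} = - \frac{29038}{22126} = \left(-29038\right) \frac{1}{22126} = - \frac{14519}{11063}$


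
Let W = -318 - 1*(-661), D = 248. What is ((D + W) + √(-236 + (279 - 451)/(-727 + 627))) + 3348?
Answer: 3939 + I*√5857/5 ≈ 3939.0 + 15.306*I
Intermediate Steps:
W = 343 (W = -318 + 661 = 343)
((D + W) + √(-236 + (279 - 451)/(-727 + 627))) + 3348 = ((248 + 343) + √(-236 + (279 - 451)/(-727 + 627))) + 3348 = (591 + √(-236 - 172/(-100))) + 3348 = (591 + √(-236 - 172*(-1/100))) + 3348 = (591 + √(-236 + 43/25)) + 3348 = (591 + √(-5857/25)) + 3348 = (591 + I*√5857/5) + 3348 = 3939 + I*√5857/5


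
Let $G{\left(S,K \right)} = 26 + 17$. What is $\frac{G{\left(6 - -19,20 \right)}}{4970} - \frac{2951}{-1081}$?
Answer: $\frac{14712953}{5372570} \approx 2.7385$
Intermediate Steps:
$G{\left(S,K \right)} = 43$
$\frac{G{\left(6 - -19,20 \right)}}{4970} - \frac{2951}{-1081} = \frac{43}{4970} - \frac{2951}{-1081} = 43 \cdot \frac{1}{4970} - - \frac{2951}{1081} = \frac{43}{4970} + \frac{2951}{1081} = \frac{14712953}{5372570}$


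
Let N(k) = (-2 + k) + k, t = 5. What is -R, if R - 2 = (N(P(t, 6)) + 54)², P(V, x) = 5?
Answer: -3846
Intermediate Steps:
N(k) = -2 + 2*k
R = 3846 (R = 2 + ((-2 + 2*5) + 54)² = 2 + ((-2 + 10) + 54)² = 2 + (8 + 54)² = 2 + 62² = 2 + 3844 = 3846)
-R = -1*3846 = -3846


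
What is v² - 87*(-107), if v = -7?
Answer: 9358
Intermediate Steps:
v² - 87*(-107) = (-7)² - 87*(-107) = 49 + 9309 = 9358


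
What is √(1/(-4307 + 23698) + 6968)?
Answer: √2620043838199/19391 ≈ 83.475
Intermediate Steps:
√(1/(-4307 + 23698) + 6968) = √(1/19391 + 6968) = √(135116489/19391) = √2620043838199/19391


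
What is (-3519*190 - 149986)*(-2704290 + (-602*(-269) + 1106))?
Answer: 2080253810616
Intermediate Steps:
(-3519*190 - 149986)*(-2704290 + (-602*(-269) + 1106)) = (-668610 - 149986)*(-2704290 + (161938 + 1106)) = -818596*(-2704290 + 163044) = -818596*(-2541246) = 2080253810616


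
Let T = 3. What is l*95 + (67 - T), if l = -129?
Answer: -12191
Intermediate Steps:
l*95 + (67 - T) = -129*95 + (67 - 1*3) = -12255 + (67 - 3) = -12255 + 64 = -12191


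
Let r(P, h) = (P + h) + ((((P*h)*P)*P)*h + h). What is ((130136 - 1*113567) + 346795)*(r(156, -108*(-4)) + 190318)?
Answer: 257444313645941608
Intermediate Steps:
r(P, h) = P + 2*h + P³*h² (r(P, h) = (P + h) + (((h*P²)*P)*h + h) = (P + h) + ((h*P³)*h + h) = (P + h) + (P³*h² + h) = (P + h) + (h + P³*h²) = P + 2*h + P³*h²)
((130136 - 1*113567) + 346795)*(r(156, -108*(-4)) + 190318) = ((130136 - 1*113567) + 346795)*((156 + 2*(-108*(-4)) + 156³*(-108*(-4))²) + 190318) = ((130136 - 113567) + 346795)*((156 + 2*432 + 3796416*432²) + 190318) = (16569 + 346795)*((156 + 864 + 3796416*186624) + 190318) = 363364*((156 + 864 + 708502339584) + 190318) = 363364*(708502340604 + 190318) = 363364*708502530922 = 257444313645941608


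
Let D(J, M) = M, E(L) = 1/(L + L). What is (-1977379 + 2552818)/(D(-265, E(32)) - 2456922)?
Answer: -36828096/157243007 ≈ -0.23421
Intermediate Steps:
E(L) = 1/(2*L)
(-1977379 + 2552818)/(D(-265, E(32)) - 2456922) = (-1977379 + 2552818)/((½)/32 - 2456922) = 575439/((½)*(1/32) - 2456922) = 575439/(1/64 - 2456922) = 575439/(-157243007/64) = 575439*(-64/157243007) = -36828096/157243007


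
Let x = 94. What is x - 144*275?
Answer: -39506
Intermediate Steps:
x - 144*275 = 94 - 144*275 = 94 - 39600 = -39506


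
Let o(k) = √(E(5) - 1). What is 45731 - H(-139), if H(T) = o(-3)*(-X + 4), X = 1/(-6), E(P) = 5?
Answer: 137168/3 ≈ 45723.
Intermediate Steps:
o(k) = 2 (o(k) = √(5 - 1) = √4 = 2)
X = -⅙ ≈ -0.16667
H(T) = 25/3 (H(T) = 2*(-1*(-⅙) + 4) = 2*(⅙ + 4) = 2*(25/6) = 25/3)
45731 - H(-139) = 45731 - 1*25/3 = 45731 - 25/3 = 137168/3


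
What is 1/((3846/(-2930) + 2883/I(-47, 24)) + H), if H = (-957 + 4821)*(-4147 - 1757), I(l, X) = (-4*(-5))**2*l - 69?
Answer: -27643085/630623286626442 ≈ -4.3835e-8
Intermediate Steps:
I(l, X) = -69 + 400*l (I(l, X) = 20**2*l - 69 = 400*l - 69 = -69 + 400*l)
H = -22813056 (H = 3864*(-5904) = -22813056)
1/((3846/(-2930) + 2883/I(-47, 24)) + H) = 1/((3846/(-2930) + 2883/(-69 + 400*(-47))) - 22813056) = 1/((3846*(-1/2930) + 2883/(-69 - 18800)) - 22813056) = 1/((-1923/1465 + 2883/(-18869)) - 22813056) = 1/((-1923/1465 + 2883*(-1/18869)) - 22813056) = 1/((-1923/1465 - 2883/18869) - 22813056) = 1/(-40508682/27643085 - 22813056) = 1/(-630623286626442/27643085) = -27643085/630623286626442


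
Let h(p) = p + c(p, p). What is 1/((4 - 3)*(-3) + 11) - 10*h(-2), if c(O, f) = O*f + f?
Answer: ⅛ ≈ 0.12500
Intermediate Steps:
c(O, f) = f + O*f
h(p) = p + p*(1 + p)
1/((4 - 3)*(-3) + 11) - 10*h(-2) = 1/((4 - 3)*(-3) + 11) - (-20)*(2 - 2) = 1/(1*(-3) + 11) - (-20)*0 = 1/(-3 + 11) - 10*0 = 1/8 + 0 = ⅛ + 0 = ⅛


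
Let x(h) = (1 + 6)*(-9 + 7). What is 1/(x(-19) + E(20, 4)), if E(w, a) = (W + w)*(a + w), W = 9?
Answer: 1/682 ≈ 0.0014663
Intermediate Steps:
E(w, a) = (9 + w)*(a + w)
x(h) = -14 (x(h) = 7*(-2) = -14)
1/(x(-19) + E(20, 4)) = 1/(-14 + (20**2 + 9*4 + 9*20 + 4*20)) = 1/(-14 + (400 + 36 + 180 + 80)) = 1/(-14 + 696) = 1/682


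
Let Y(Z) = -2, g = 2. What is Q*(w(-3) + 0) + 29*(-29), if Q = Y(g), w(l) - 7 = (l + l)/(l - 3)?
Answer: -857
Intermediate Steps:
w(l) = 7 + 2*l/(-3 + l) (w(l) = 7 + (l + l)/(l - 3) = 7 + (2*l)/(-3 + l) = 7 + 2*l/(-3 + l))
Q = -2
Q*(w(-3) + 0) + 29*(-29) = -2*(3*(-7 + 3*(-3))/(-3 - 3) + 0) + 29*(-29) = -2*(3*(-7 - 9)/(-6) + 0) - 841 = -2*(3*(-⅙)*(-16) + 0) - 841 = -2*(8 + 0) - 841 = -2*8 - 841 = -16 - 841 = -857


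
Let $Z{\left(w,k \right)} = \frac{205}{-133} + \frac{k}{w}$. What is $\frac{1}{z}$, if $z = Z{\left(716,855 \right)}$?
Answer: $- \frac{95228}{33065} \approx -2.88$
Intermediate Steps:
$Z{\left(w,k \right)} = - \frac{205}{133} + \frac{k}{w}$ ($Z{\left(w,k \right)} = 205 \left(- \frac{1}{133}\right) + \frac{k}{w} = - \frac{205}{133} + \frac{k}{w}$)
$z = - \frac{33065}{95228}$ ($z = - \frac{205}{133} + \frac{855}{716} = - \frac{33065}{95228} \approx -0.34722$)
$\frac{1}{z} = \frac{1}{- \frac{33065}{95228}} = - \frac{95228}{33065}$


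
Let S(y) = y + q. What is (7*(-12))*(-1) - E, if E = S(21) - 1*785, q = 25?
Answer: 823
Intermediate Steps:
S(y) = 25 + y (S(y) = y + 25 = 25 + y)
E = -739 (E = (25 + 21) - 1*785 = 46 - 785 = -739)
(7*(-12))*(-1) - E = (7*(-12))*(-1) - 1*(-739) = -84*(-1) + 739 = 84 + 739 = 823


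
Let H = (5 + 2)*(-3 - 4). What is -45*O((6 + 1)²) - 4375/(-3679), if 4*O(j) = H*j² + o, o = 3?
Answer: 9738450515/7358 ≈ 1.3235e+6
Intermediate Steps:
H = -49 (H = 7*(-7) = -49)
O(j) = ¾ - 49*j²/4 (O(j) = (-49*j² + 3)/4 = (3 - 49*j²)/4 = ¾ - 49*j²/4)
-45*O((6 + 1)²) - 4375/(-3679) = -45*(¾ - 49*(6 + 1)⁴/4) - 4375/(-3679) = -45*(¾ - 49*(7²)²/4) - 4375*(-1/3679) = -45*(¾ - 49/4*49²) + 4375/3679 = -45*(¾ - 49/4*2401) + 4375/3679 = -45*(¾ - 117649/4) + 4375/3679 = -45*(-58823/2) + 4375/3679 = 2647035/2 + 4375/3679 = 9738450515/7358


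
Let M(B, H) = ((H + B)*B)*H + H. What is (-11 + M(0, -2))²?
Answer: 169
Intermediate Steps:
M(B, H) = H + B*H*(B + H) (M(B, H) = ((B + H)*B)*H + H = (B*(B + H))*H + H = B*H*(B + H) + H = H + B*H*(B + H))
(-11 + M(0, -2))² = (-11 - 2*(1 + 0² + 0*(-2)))² = (-11 - 2*(1 + 0 + 0))² = (-11 - 2*1)² = (-11 - 2)² = (-13)² = 169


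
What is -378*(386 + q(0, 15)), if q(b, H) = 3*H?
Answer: -162918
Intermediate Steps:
-378*(386 + q(0, 15)) = -378*(386 + 3*15) = -378*(386 + 45) = -378*431 = -162918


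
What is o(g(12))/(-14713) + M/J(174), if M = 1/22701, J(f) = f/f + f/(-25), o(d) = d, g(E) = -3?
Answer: 9779522/49765972137 ≈ 0.00019651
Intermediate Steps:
J(f) = 1 - f/25 (J(f) = 1 + f*(-1/25) = 1 - f/25)
M = 1/22701 ≈ 4.4051e-5
o(g(12))/(-14713) + M/J(174) = -3/(-14713) + 1/(22701*(1 - 1/25*174)) = -3*(-1/14713) + 1/(22701*(1 - 174/25)) = 3/14713 + 1/(22701*(-149/25)) = 3/14713 + (1/22701)*(-25/149) = 3/14713 - 25/3382449 = 9779522/49765972137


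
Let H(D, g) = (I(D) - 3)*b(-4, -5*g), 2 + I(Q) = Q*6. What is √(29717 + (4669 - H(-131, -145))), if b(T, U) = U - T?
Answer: 5*√24441 ≈ 781.68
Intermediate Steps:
I(Q) = -2 + 6*Q (I(Q) = -2 + Q*6 = -2 + 6*Q)
H(D, g) = (-5 + 6*D)*(4 - 5*g) (H(D, g) = ((-2 + 6*D) - 3)*(-5*g - 1*(-4)) = (-5 + 6*D)*(-5*g + 4) = (-5 + 6*D)*(4 - 5*g))
√(29717 + (4669 - H(-131, -145))) = √(29717 + (4669 - (-1)*(-5 + 6*(-131))*(-4 + 5*(-145)))) = √(29717 + (4669 - (-1)*(-5 - 786)*(-4 - 725))) = √(29717 + (4669 - (-1)*(-791)*(-729))) = √(29717 + (4669 - 1*(-576639))) = √(29717 + (4669 + 576639)) = √(29717 + 581308) = √611025 = 5*√24441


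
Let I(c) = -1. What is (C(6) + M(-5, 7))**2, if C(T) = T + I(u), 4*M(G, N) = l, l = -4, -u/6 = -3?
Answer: 16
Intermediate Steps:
u = 18 (u = -6*(-3) = 18)
M(G, N) = -1 (M(G, N) = (1/4)*(-4) = -1)
C(T) = -1 + T (C(T) = T - 1 = -1 + T)
(C(6) + M(-5, 7))**2 = ((-1 + 6) - 1)**2 = (5 - 1)**2 = 4**2 = 16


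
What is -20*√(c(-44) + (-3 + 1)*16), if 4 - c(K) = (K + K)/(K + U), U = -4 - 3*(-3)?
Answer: -40*I*√11505/39 ≈ -110.01*I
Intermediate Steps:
U = 5 (U = -4 + 9 = 5)
c(K) = 4 - 2*K/(5 + K) (c(K) = 4 - (K + K)/(K + 5) = 4 - 2*K/(5 + K))
-20*√(c(-44) + (-3 + 1)*16) = -20*√(2*(10 - 44)/(5 - 44) + (-3 + 1)*16) = -20*√(2*(-34)/(-39) - 2*16) = -20*√(2*(-1/39)*(-34) - 32) = -20*√(68/39 - 32) = -40*I*√11505/39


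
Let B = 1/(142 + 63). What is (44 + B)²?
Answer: 81378441/42025 ≈ 1936.4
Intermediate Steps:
B = 1/205 ≈ 0.0048781
(44 + B)² = (44 + 1/205)² = (9021/205)² = 81378441/42025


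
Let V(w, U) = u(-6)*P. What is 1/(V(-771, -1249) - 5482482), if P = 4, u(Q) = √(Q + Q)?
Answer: -913747/5009601480086 - 2*I*√3/7514402220129 ≈ -1.824e-7 - 4.6099e-13*I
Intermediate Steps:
u(Q) = √2*√Q (u(Q) = √(2*Q) = √2*√Q)
V(w, U) = 8*I*√3 (V(w, U) = (√2*√(-6))*4 = (√2*(I*√6))*4 = (2*I*√3)*4 = 8*I*√3)
1/(V(-771, -1249) - 5482482) = 1/(8*I*√3 - 5482482) = 1/(-5482482 + 8*I*√3)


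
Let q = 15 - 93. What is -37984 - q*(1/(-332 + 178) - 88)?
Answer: -3453335/77 ≈ -44849.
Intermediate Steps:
q = -78
-37984 - q*(1/(-332 + 178) - 88) = -37984 - (-78)*(1/(-332 + 178) - 88) = -37984 - (-78)*(1/(-154) - 88) = -37984 - (-78)*(-1/154 - 88) = -37984 - (-78)*(-13553)/154 = -37984 - 1*528567/77 = -37984 - 528567/77 = -3453335/77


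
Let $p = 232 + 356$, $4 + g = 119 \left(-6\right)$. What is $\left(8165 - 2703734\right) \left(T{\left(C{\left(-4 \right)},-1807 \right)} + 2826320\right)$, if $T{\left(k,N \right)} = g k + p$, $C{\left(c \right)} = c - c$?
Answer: $-7620125570652$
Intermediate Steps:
$g = -718$ ($g = -4 + 119 \left(-6\right) = -4 - 714 = -718$)
$C{\left(c \right)} = 0$
$p = 588$
$T{\left(k,N \right)} = 588 - 718 k$ ($T{\left(k,N \right)} = - 718 k + 588 = 588 - 718 k$)
$\left(8165 - 2703734\right) \left(T{\left(C{\left(-4 \right)},-1807 \right)} + 2826320\right) = \left(8165 - 2703734\right) \left(\left(588 - 0\right) + 2826320\right) = - 2695569 \left(\left(588 + 0\right) + 2826320\right) = - 2695569 \left(588 + 2826320\right) = \left(-2695569\right) 2826908 = -7620125570652$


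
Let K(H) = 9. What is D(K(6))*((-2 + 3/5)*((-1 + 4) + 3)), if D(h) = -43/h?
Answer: 602/15 ≈ 40.133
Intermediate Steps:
D(K(6))*((-2 + 3/5)*((-1 + 4) + 3)) = (-43/9)*((-2 + 3/5)*((-1 + 4) + 3)) = (-43*⅑)*((-2 + 3*(⅕))*(3 + 3)) = -43*(-2 + ⅗)*6/9 = -(-301)*6/45 = -43/9*(-42/5) = 602/15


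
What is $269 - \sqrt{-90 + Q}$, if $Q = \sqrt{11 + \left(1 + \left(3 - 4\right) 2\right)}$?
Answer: $269 - \sqrt{-90 + \sqrt{10}} \approx 269.0 - 9.3187 i$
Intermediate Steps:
$Q = \sqrt{10}$ ($Q = \sqrt{11 + \left(1 - 2\right)} = \sqrt{11 - 1} = \sqrt{10} \approx 3.1623$)
$269 - \sqrt{-90 + Q} = 269 - \sqrt{-90 + \sqrt{10}}$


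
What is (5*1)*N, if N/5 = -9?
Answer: -225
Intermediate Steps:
N = -45 (N = 5*(-9) = -45)
(5*1)*N = (5*1)*(-45) = 5*(-45) = -225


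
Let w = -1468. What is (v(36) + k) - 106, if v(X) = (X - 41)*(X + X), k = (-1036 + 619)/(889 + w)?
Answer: -89799/193 ≈ -465.28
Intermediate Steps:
k = 139/193 (k = (-1036 + 619)/(889 - 1468) = -417/(-579) = -417*(-1/579) = 139/193 ≈ 0.72021)
v(X) = 2*X*(-41 + X) (v(X) = (-41 + X)*(2*X) = 2*X*(-41 + X))
(v(36) + k) - 106 = (2*36*(-41 + 36) + 139/193) - 106 = (2*36*(-5) + 139/193) - 106 = (-360 + 139/193) - 106 = -69341/193 - 106 = -89799/193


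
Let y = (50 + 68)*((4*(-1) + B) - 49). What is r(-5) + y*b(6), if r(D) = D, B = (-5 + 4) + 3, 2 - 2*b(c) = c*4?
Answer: 66193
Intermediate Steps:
b(c) = 1 - 2*c (b(c) = 1 - c*4/2 = 1 - 2*c)
B = 2 (B = -1 + 3 = 2)
y = -6018 (y = (50 + 68)*((4*(-1) + 2) - 49) = 118*((-4 + 2) - 49) = 118*(-2 - 49) = 118*(-51) = -6018)
r(-5) + y*b(6) = -5 - 6018*(1 - 2*6) = -5 - 6018*(1 - 12) = -5 - 6018*(-11) = -5 + 66198 = 66193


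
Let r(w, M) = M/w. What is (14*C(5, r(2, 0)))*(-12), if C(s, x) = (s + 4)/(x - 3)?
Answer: 504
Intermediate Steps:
C(s, x) = (4 + s)/(-3 + x)
(14*C(5, r(2, 0)))*(-12) = (14*((4 + 5)/(-3 + 0/2)))*(-12) = (14*(9/(-3 + 0*(½))))*(-12) = (14*(9/(-3 + 0)))*(-12) = (14*(9/(-3)))*(-12) = (14*(-⅓*9))*(-12) = (14*(-3))*(-12) = -42*(-12) = 504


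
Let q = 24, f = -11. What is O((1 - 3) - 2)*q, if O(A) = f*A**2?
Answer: -4224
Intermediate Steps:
O(A) = -11*A**2
O((1 - 3) - 2)*q = -11*((1 - 3) - 2)**2*24 = -11*(-2 - 2)**2*24 = -11*(-4)**2*24 = -11*16*24 = -176*24 = -4224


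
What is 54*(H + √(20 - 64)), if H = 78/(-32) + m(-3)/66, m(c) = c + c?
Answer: -12015/88 + 108*I*√11 ≈ -136.53 + 358.2*I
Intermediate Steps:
m(c) = 2*c
H = -445/176 (H = 78/(-32) + (2*(-3))/66 = 78*(-1/32) - 6*1/66 = -39/16 - 1/11 = -445/176 ≈ -2.5284)
54*(H + √(20 - 64)) = 54*(-445/176 + √(20 - 64)) = 54*(-445/176 + √(-44)) = 54*(-445/176 + 2*I*√11) = -12015/88 + 108*I*√11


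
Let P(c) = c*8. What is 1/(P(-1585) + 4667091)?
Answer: 1/4654411 ≈ 2.1485e-7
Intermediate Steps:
P(c) = 8*c
1/(P(-1585) + 4667091) = 1/(8*(-1585) + 4667091) = 1/(-12680 + 4667091) = 1/4654411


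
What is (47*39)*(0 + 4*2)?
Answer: 14664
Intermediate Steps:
(47*39)*(0 + 4*2) = 1833*(0 + 8) = 1833*8 = 14664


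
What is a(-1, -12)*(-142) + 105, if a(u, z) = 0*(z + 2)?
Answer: 105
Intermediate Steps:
a(u, z) = 0 (a(u, z) = 0*(2 + z) = 0)
a(-1, -12)*(-142) + 105 = 0*(-142) + 105 = 0 + 105 = 105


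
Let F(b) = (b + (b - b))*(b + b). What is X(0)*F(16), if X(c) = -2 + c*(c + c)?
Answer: -1024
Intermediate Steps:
F(b) = 2*b² (F(b) = (b + 0)*(2*b) = b*(2*b) = 2*b²)
X(c) = -2 + 2*c² (X(c) = -2 + c*(2*c) = -2 + 2*c²)
X(0)*F(16) = (-2 + 2*0²)*(2*16²) = (-2 + 2*0)*(2*256) = (-2 + 0)*512 = -2*512 = -1024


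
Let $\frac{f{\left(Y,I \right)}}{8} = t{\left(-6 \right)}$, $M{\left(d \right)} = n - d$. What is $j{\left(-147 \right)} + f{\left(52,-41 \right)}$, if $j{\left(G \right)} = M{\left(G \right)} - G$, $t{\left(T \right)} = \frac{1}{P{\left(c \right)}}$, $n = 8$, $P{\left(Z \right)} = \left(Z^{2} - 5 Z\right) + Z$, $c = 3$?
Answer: $\frac{898}{3} \approx 299.33$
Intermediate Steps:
$P{\left(Z \right)} = Z^{2} - 4 Z$
$t{\left(T \right)} = - \frac{1}{3}$ ($t{\left(T \right)} = \frac{1}{3 \left(-4 + 3\right)} = \frac{1}{3 \left(-1\right)} = \frac{1}{-3} = - \frac{1}{3}$)
$M{\left(d \right)} = 8 - d$
$j{\left(G \right)} = 8 - 2 G$ ($j{\left(G \right)} = \left(8 - G\right) - G = 8 - 2 G$)
$f{\left(Y,I \right)} = - \frac{8}{3}$ ($f{\left(Y,I \right)} = 8 \left(- \frac{1}{3}\right) = - \frac{8}{3}$)
$j{\left(-147 \right)} + f{\left(52,-41 \right)} = \left(8 - -294\right) - \frac{8}{3} = \left(8 + 294\right) - \frac{8}{3} = 302 - \frac{8}{3} = \frac{898}{3}$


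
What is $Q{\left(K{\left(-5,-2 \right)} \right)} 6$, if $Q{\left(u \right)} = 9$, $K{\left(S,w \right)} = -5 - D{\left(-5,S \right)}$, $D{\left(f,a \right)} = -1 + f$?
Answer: $54$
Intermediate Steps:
$K{\left(S,w \right)} = 1$ ($K{\left(S,w \right)} = -5 - \left(-1 - 5\right) = -5 - -6 = -5 + 6 = 1$)
$Q{\left(K{\left(-5,-2 \right)} \right)} 6 = 9 \cdot 6 = 54$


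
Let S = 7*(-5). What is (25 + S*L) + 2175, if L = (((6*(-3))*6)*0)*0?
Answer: 2200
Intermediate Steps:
S = -35
L = 0 (L = (-18*6*0)*0 = -108*0*0 = 0*0 = 0)
(25 + S*L) + 2175 = (25 - 35*0) + 2175 = (25 + 0) + 2175 = 25 + 2175 = 2200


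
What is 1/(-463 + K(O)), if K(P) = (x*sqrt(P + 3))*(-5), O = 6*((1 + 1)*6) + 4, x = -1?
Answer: -463/212394 - 5*sqrt(79)/212394 ≈ -0.0023891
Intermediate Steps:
O = 76 (O = 6*(2*6) + 4 = 6*12 + 4 = 72 + 4 = 76)
K(P) = 5*sqrt(3 + P) (K(P) = -sqrt(P + 3)*(-5) = -sqrt(3 + P)*(-5) = 5*sqrt(3 + P))
1/(-463 + K(O)) = 1/(-463 + 5*sqrt(3 + 76)) = 1/(-463 + 5*sqrt(79))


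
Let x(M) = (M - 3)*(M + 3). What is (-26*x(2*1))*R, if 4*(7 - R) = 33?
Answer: -325/2 ≈ -162.50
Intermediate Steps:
x(M) = (-3 + M)*(3 + M)
R = -5/4 (R = 7 - ¼*33 = 7 - 33/4 = -5/4 ≈ -1.2500)
(-26*x(2*1))*R = -26*(-9 + (2*1)²)*(-5/4) = -26*(-9 + 2²)*(-5/4) = -26*(-9 + 4)*(-5/4) = -26*(-5)*(-5/4) = 130*(-5/4) = -325/2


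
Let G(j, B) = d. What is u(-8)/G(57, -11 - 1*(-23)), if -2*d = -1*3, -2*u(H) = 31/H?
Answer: 31/24 ≈ 1.2917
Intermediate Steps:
u(H) = -31/(2*H)
d = 3/2 (d = -(-1)*3/2 = -½*(-3) = 3/2 ≈ 1.5000)
G(j, B) = 3/2
u(-8)/G(57, -11 - 1*(-23)) = (-31/2/(-8))/(3/2) = -31/2*(-⅛)*(⅔) = (31/16)*(⅔) = 31/24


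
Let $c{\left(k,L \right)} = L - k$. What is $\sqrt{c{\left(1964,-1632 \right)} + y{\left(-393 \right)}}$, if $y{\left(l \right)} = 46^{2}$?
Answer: $2 i \sqrt{370} \approx 38.471 i$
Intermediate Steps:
$y{\left(l \right)} = 2116$
$\sqrt{c{\left(1964,-1632 \right)} + y{\left(-393 \right)}} = \sqrt{\left(-1632 - 1964\right) + 2116} = \sqrt{-3596 + 2116} = \sqrt{-1480} = 2 i \sqrt{370}$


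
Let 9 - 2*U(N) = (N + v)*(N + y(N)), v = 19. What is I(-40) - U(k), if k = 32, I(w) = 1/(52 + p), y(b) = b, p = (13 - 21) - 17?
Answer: 87887/54 ≈ 1627.5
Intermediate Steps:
p = -25 (p = -8 - 17 = -25)
I(w) = 1/27 (I(w) = 1/(52 - 25) = 1/27)
U(N) = 9/2 - N*(19 + N) (U(N) = 9/2 - (N + 19)*(N + N)/2 = 9/2 - (19 + N)*2*N/2 = 9/2 - N*(19 + N))
I(-40) - U(k) = 1/27 - (9/2 - 1*32**2 - 19*32) = 1/27 - (9/2 - 1*1024 - 608) = 1/27 - (9/2 - 1024 - 608) = 1/27 - 1*(-3255/2) = 1/27 + 3255/2 = 87887/54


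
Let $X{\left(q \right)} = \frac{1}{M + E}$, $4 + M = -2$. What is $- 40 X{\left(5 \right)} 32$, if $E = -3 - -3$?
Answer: $\frac{640}{3} \approx 213.33$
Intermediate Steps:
$M = -6$ ($M = -4 - 2 = -6$)
$E = 0$ ($E = -3 + 3 = 0$)
$X{\left(q \right)} = - \frac{1}{6}$ ($X{\left(q \right)} = \frac{1}{-6 + 0} = \frac{1}{-6} = - \frac{1}{6}$)
$- 40 X{\left(5 \right)} 32 = \left(-40\right) \left(- \frac{1}{6}\right) 32 = \frac{20}{3} \cdot 32 = \frac{640}{3}$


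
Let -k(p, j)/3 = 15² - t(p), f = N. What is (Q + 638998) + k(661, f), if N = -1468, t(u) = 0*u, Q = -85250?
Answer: 553073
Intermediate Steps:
t(u) = 0
f = -1468
k(p, j) = -675 (k(p, j) = -3*(15² - 1*0) = -3*(225 + 0) = -3*225 = -675)
(Q + 638998) + k(661, f) = (-85250 + 638998) - 675 = 553748 - 675 = 553073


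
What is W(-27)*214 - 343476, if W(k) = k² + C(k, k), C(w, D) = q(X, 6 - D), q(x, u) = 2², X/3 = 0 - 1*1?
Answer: -186614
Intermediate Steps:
X = -3 (X = 3*(0 - 1*1) = 3*(0 - 1) = 3*(-1) = -3)
q(x, u) = 4
C(w, D) = 4
W(k) = 4 + k² (W(k) = k² + 4 = 4 + k²)
W(-27)*214 - 343476 = (4 + (-27)²)*214 - 343476 = (4 + 729)*214 - 343476 = 733*214 - 343476 = 156862 - 343476 = -186614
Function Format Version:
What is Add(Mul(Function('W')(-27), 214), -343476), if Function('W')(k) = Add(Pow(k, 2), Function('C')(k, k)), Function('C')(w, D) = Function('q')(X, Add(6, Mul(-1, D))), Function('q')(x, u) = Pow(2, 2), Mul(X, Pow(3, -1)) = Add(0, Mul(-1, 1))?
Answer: -186614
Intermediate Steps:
X = -3 (X = Mul(3, Add(0, Mul(-1, 1))) = Mul(3, Add(0, -1)) = Mul(3, -1) = -3)
Function('q')(x, u) = 4
Function('C')(w, D) = 4
Function('W')(k) = Add(4, Pow(k, 2)) (Function('W')(k) = Add(Pow(k, 2), 4) = Add(4, Pow(k, 2)))
Add(Mul(Function('W')(-27), 214), -343476) = Add(Mul(Add(4, Pow(-27, 2)), 214), -343476) = Add(Mul(Add(4, 729), 214), -343476) = Add(Mul(733, 214), -343476) = Add(156862, -343476) = -186614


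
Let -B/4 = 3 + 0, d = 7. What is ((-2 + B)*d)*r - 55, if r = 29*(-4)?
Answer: 11313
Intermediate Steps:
B = -12 (B = -4*(3 + 0) = -4*3 = -12)
r = -116
((-2 + B)*d)*r - 55 = ((-2 - 12)*7)*(-116) - 55 = -14*7*(-116) - 55 = -98*(-116) - 55 = 11368 - 55 = 11313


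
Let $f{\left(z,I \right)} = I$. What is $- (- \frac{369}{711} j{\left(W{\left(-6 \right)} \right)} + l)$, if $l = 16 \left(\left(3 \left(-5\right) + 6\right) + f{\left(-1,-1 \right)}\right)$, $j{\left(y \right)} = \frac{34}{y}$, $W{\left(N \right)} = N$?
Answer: $\frac{37223}{237} \approx 157.06$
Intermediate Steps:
$l = -160$ ($l = 16 \left(\left(3 \left(-5\right) + 6\right) - 1\right) = 16 \left(\left(-15 + 6\right) - 1\right) = 16 \left(-9 - 1\right) = 16 \left(-10\right) = -160$)
$- (- \frac{369}{711} j{\left(W{\left(-6 \right)} \right)} + l) = - (- \frac{369}{711} \frac{34}{-6} - 160) = - (\left(-369\right) \frac{1}{711} \cdot 34 \left(- \frac{1}{6}\right) - 160) = - (\left(- \frac{41}{79}\right) \left(- \frac{17}{3}\right) - 160) = - (\frac{697}{237} - 160) = \left(-1\right) \left(- \frac{37223}{237}\right) = \frac{37223}{237}$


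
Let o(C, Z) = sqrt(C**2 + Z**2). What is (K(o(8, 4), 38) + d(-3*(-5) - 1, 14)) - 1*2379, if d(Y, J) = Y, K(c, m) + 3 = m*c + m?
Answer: -2330 + 152*sqrt(5) ≈ -1990.1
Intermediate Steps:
K(c, m) = -3 + m + c*m (K(c, m) = -3 + (m*c + m) = -3 + (c*m + m) = -3 + (m + c*m) = -3 + m + c*m)
(K(o(8, 4), 38) + d(-3*(-5) - 1, 14)) - 1*2379 = ((-3 + 38 + sqrt(8**2 + 4**2)*38) + (-3*(-5) - 1)) - 1*2379 = ((-3 + 38 + sqrt(64 + 16)*38) + (15 - 1)) - 2379 = ((-3 + 38 + sqrt(80)*38) + 14) - 2379 = ((-3 + 38 + (4*sqrt(5))*38) + 14) - 2379 = ((-3 + 38 + 152*sqrt(5)) + 14) - 2379 = ((35 + 152*sqrt(5)) + 14) - 2379 = (49 + 152*sqrt(5)) - 2379 = -2330 + 152*sqrt(5)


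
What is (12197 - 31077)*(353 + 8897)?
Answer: -174640000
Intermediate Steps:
(12197 - 31077)*(353 + 8897) = -18880*9250 = -174640000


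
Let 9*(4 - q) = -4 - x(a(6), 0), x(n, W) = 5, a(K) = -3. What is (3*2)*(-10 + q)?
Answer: -30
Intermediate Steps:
q = 5 (q = 4 - (-4 - 1*5)/9 = 4 - (-4 - 5)/9 = 4 - 1/9*(-9) = 4 + 1 = 5)
(3*2)*(-10 + q) = (3*2)*(-10 + 5) = 6*(-5) = -30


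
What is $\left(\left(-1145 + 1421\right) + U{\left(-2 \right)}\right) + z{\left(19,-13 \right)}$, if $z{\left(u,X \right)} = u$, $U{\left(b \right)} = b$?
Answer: $293$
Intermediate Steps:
$\left(\left(-1145 + 1421\right) + U{\left(-2 \right)}\right) + z{\left(19,-13 \right)} = \left(\left(-1145 + 1421\right) - 2\right) + 19 = \left(276 - 2\right) + 19 = 274 + 19 = 293$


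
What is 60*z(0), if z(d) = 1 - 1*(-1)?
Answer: 120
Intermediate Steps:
z(d) = 2 (z(d) = 1 + 1 = 2)
60*z(0) = 60*2 = 120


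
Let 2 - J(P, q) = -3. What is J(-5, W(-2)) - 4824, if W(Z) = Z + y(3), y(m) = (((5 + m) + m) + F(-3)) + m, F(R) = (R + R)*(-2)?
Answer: -4819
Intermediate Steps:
F(R) = -4*R (F(R) = (2*R)*(-2) = -4*R)
y(m) = 17 + 3*m (y(m) = (((5 + m) + m) - 4*(-3)) + m = ((5 + 2*m) + 12) + m = (17 + 2*m) + m = 17 + 3*m)
W(Z) = 26 + Z (W(Z) = Z + (17 + 3*3) = Z + (17 + 9) = Z + 26 = 26 + Z)
J(P, q) = 5 (J(P, q) = 2 - 1*(-3) = 2 + 3 = 5)
J(-5, W(-2)) - 4824 = 5 - 4824 = -4819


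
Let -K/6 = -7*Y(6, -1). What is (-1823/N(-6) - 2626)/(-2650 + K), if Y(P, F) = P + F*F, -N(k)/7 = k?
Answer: 112115/98952 ≈ 1.1330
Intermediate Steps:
N(k) = -7*k
Y(P, F) = P + F**2
K = 294 (K = -(-42)*(6 + (-1)**2) = -(-42)*(6 + 1) = -(-42)*7 = -6*(-49) = 294)
(-1823/N(-6) - 2626)/(-2650 + K) = (-1823/((-7*(-6))) - 2626)/(-2650 + 294) = (-1823/42 - 2626)/(-2356) = (-1823*1/42 - 2626)*(-1/2356) = (-1823/42 - 2626)*(-1/2356) = -112115/42*(-1/2356) = 112115/98952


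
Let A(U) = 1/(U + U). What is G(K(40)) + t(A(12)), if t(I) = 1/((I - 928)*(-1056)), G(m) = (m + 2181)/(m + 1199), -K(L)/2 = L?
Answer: 2058821443/1096534956 ≈ 1.8776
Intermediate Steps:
K(L) = -2*L
G(m) = (2181 + m)/(1199 + m)
A(U) = 1/(2*U)
t(I) = -1/(1056*(-928 + I)) (t(I) = -1/1056/(-928 + I) = -1/(1056*(-928 + I)))
G(K(40)) + t(A(12)) = (2181 - 2*40)/(1199 - 2*40) - 1/(-979968 + 1056*((½)/12)) = (2181 - 80)/(1199 - 80) - 1/(-979968 + 1056*((½)*(1/12))) = 2101/1119 - 1/(-979968 + 1056*(1/24)) = (1/1119)*2101 - 1/(-979968 + 44) = 2101/1119 - 1/(-979924) = 2101/1119 - 1*(-1/979924) = 2101/1119 + 1/979924 = 2058821443/1096534956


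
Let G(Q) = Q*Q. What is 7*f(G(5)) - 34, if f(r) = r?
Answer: 141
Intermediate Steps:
G(Q) = Q²
7*f(G(5)) - 34 = 7*5² - 34 = 7*25 - 34 = 175 - 34 = 141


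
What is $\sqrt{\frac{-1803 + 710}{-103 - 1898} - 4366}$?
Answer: $\frac{i \sqrt{17479281273}}{2001} \approx 66.072 i$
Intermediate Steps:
$\sqrt{\frac{-1803 + 710}{-103 - 1898} - 4366} = \sqrt{- \frac{1093}{-2001} - 4366} = \sqrt{\left(-1093\right) \left(- \frac{1}{2001}\right) - 4366} = \sqrt{\frac{1093}{2001} - 4366} = \sqrt{- \frac{8735273}{2001}} = \frac{i \sqrt{17479281273}}{2001}$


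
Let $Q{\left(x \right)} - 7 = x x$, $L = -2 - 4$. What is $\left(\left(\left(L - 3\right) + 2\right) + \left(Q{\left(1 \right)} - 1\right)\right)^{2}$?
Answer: $0$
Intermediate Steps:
$L = -6$
$Q{\left(x \right)} = 7 + x^{2}$ ($Q{\left(x \right)} = 7 + x x = 7 + x^{2}$)
$\left(\left(\left(L - 3\right) + 2\right) + \left(Q{\left(1 \right)} - 1\right)\right)^{2} = \left(\left(\left(-6 - 3\right) + 2\right) + \left(\left(7 + 1^{2}\right) - 1\right)\right)^{2} = \left(\left(-9 + 2\right) + \left(\left(7 + 1\right) - 1\right)\right)^{2} = \left(-7 + \left(8 - 1\right)\right)^{2} = \left(-7 + 7\right)^{2} = 0^{2} = 0$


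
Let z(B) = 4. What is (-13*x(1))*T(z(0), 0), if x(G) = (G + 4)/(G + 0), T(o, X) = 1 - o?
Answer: 195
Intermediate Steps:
x(G) = (4 + G)/G
(-13*x(1))*T(z(0), 0) = (-13*(4 + 1)/1)*(1 - 1*4) = (-13*5)*(1 - 4) = -13*5*(-3) = -65*(-3) = 195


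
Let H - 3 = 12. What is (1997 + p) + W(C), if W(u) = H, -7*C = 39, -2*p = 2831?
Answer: 1193/2 ≈ 596.50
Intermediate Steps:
p = -2831/2 (p = -1/2*2831 = -2831/2 ≈ -1415.5)
H = 15 (H = 3 + 12 = 15)
C = -39/7 (C = -1/7*39 = -39/7 ≈ -5.5714)
W(u) = 15
(1997 + p) + W(C) = (1997 - 2831/2) + 15 = 1163/2 + 15 = 1193/2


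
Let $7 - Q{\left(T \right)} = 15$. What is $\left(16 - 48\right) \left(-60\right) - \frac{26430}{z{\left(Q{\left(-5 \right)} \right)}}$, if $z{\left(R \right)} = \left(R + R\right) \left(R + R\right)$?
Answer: $\frac{232545}{128} \approx 1816.8$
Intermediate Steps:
$Q{\left(T \right)} = -8$ ($Q{\left(T \right)} = 7 - 15 = -8$)
$z{\left(R \right)} = 4 R^{2}$ ($z{\left(R \right)} = 2 R 2 R = 4 R^{2}$)
$\left(16 - 48\right) \left(-60\right) - \frac{26430}{z{\left(Q{\left(-5 \right)} \right)}} = \left(16 - 48\right) \left(-60\right) - \frac{26430}{4 \left(-8\right)^{2}} = \left(-32\right) \left(-60\right) - \frac{26430}{4 \cdot 64} = 1920 - \frac{26430}{256} = 1920 - \frac{13215}{128} = \frac{232545}{128}$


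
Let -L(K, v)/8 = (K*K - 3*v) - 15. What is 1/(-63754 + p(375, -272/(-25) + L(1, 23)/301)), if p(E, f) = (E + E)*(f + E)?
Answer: 301/68420456 ≈ 4.3993e-6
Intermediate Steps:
L(K, v) = 120 - 8*K² + 24*v (L(K, v) = -8*((K*K - 3*v) - 15) = -8*((K² - 3*v) - 15) = -8*(-15 + K² - 3*v) = 120 - 8*K² + 24*v)
p(E, f) = 2*E*(E + f) (p(E, f) = (2*E)*(E + f) = 2*E*(E + f))
1/(-63754 + p(375, -272/(-25) + L(1, 23)/301)) = 1/(-63754 + 2*375*(375 + (-272/(-25) + (120 - 8*1² + 24*23)/301))) = 1/(-63754 + 2*375*(375 + (-272*(-1/25) + (120 - 8*1 + 552)*(1/301)))) = 1/(-63754 + 2*375*(375 + (272/25 + (120 - 8 + 552)*(1/301)))) = 1/(-63754 + 2*375*(375 + (272/25 + 664*(1/301)))) = 1/(-63754 + 2*375*(375 + (272/25 + 664/301))) = 1/(-63754 + 2*375*(375 + 98472/7525)) = 1/(-63754 + 2*375*(2920347/7525)) = 1/(-63754 + 87610410/301) = 1/(68420456/301) = 301/68420456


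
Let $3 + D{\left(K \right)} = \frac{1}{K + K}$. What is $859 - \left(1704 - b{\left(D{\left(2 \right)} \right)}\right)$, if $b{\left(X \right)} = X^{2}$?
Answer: $- \frac{13399}{16} \approx -837.44$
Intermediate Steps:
$D{\left(K \right)} = -3 + \frac{1}{2 K}$ ($D{\left(K \right)} = -3 + \frac{1}{K + K} = -3 + \frac{1}{2 K}$)
$859 - \left(1704 - b{\left(D{\left(2 \right)} \right)}\right) = 859 - \left(1704 - \left(-3 + \frac{1}{2 \cdot 2}\right)^{2}\right) = 859 - \left(1704 - \left(-3 + \frac{1}{2} \cdot \frac{1}{2}\right)^{2}\right) = 859 - \left(1704 - \left(-3 + \frac{1}{4}\right)^{2}\right) = 859 - \left(1704 - \left(- \frac{11}{4}\right)^{2}\right) = 859 - \left(1704 - \frac{121}{16}\right) = 859 - \frac{27143}{16} = - \frac{13399}{16}$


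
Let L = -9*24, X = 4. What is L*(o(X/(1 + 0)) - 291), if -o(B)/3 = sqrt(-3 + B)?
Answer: 63504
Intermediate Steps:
o(B) = -3*sqrt(-3 + B)
L = -216
L*(o(X/(1 + 0)) - 291) = -216*(-3*sqrt(-3 + 4/(1 + 0)) - 291) = -216*(-3*sqrt(-3 + 4/1) - 291) = -216*(-3*sqrt(-3 + 1*4) - 291) = -216*(-3*sqrt(-3 + 4) - 291) = -216*(-3*sqrt(1) - 291) = -216*(-3*1 - 291) = -216*(-3 - 291) = -216*(-294) = 63504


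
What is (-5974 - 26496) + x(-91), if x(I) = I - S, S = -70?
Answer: -32491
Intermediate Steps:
x(I) = 70 + I (x(I) = I - 1*(-70) = I + 70 = 70 + I)
(-5974 - 26496) + x(-91) = (-5974 - 26496) + (70 - 91) = -32470 - 21 = -32491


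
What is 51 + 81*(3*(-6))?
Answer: -1407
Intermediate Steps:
51 + 81*(3*(-6)) = 51 + 81*(-18) = 51 - 1458 = -1407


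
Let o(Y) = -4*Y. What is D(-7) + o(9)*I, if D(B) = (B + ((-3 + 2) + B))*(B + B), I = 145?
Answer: -5010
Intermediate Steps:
D(B) = 2*B*(-1 + 2*B) (D(B) = (B + (-1 + B))*(2*B) = (-1 + 2*B)*(2*B) = 2*B*(-1 + 2*B))
D(-7) + o(9)*I = 2*(-7)*(-1 + 2*(-7)) - 4*9*145 = 2*(-7)*(-1 - 14) - 36*145 = 2*(-7)*(-15) - 5220 = 210 - 5220 = -5010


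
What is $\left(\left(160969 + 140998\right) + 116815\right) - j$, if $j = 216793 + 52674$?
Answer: $149315$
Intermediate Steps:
$j = 269467$
$\left(\left(160969 + 140998\right) + 116815\right) - j = \left(\left(160969 + 140998\right) + 116815\right) - 269467 = \left(301967 + 116815\right) - 269467 = 418782 - 269467 = 149315$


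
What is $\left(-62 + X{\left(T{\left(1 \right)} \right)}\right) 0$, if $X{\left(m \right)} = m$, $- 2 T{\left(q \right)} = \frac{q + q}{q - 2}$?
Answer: $0$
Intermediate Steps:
$T{\left(q \right)} = - \frac{q}{-2 + q}$ ($T{\left(q \right)} = - \frac{\left(q + q\right) \frac{1}{q - 2}}{2} = - \frac{2 q \frac{1}{-2 + q}}{2} = - \frac{q}{-2 + q}$)
$\left(-62 + X{\left(T{\left(1 \right)} \right)}\right) 0 = \left(-62 - 1 \frac{1}{-2 + 1}\right) 0 = \left(-62 - 1 \frac{1}{-1}\right) 0 = \left(-62 - 1 \left(-1\right)\right) 0 = \left(-62 + 1\right) 0 = \left(-61\right) 0 = 0$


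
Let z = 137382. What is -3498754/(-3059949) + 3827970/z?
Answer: 2032343132593/70063652253 ≈ 29.007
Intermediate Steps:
-3498754/(-3059949) + 3827970/z = -3498754/(-3059949) + 3827970/137382 = -3498754*(-1/3059949) + 3827970*(1/137382) = 3498754/3059949 + 637995/22897 = 2032343132593/70063652253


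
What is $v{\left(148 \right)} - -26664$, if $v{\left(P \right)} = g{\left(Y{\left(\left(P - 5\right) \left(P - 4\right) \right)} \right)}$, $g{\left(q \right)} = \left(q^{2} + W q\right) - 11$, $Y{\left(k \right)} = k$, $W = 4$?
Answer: $424139485$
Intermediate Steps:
$g{\left(q \right)} = -11 + q^{2} + 4 q$ ($g{\left(q \right)} = \left(q^{2} + 4 q\right) - 11 = -11 + q^{2} + 4 q$)
$v{\left(P \right)} = -11 + \left(-5 + P\right)^{2} \left(-4 + P\right)^{2} + 4 \left(-5 + P\right) \left(-4 + P\right)$ ($v{\left(P \right)} = -11 + \left(\left(P - 5\right) \left(P - 4\right)\right)^{2} + 4 \left(P - 5\right) \left(P - 4\right) = -11 + \left(\left(-5 + P\right) \left(-4 + P\right)\right)^{2} + 4 \left(-5 + P\right) \left(-4 + P\right) = -11 + \left(-5 + P\right)^{2} \left(-4 + P\right)^{2} + 4 \left(-5 + P\right) \left(-4 + P\right)$)
$v{\left(148 \right)} - -26664 = \left(469 + 148^{4} - 58608 - 18 \cdot 148^{3} + 125 \cdot 148^{2}\right) - -26664 = \left(469 + 479785216 - 58608 - 58352256 + 125 \cdot 21904\right) + 26664 = \left(469 + 479785216 - 58608 - 58352256 + 2738000\right) + 26664 = 424112821 + 26664 = 424139485$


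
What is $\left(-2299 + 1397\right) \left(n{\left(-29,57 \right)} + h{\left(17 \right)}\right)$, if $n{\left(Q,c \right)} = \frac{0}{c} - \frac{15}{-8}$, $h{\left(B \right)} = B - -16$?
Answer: $- \frac{125829}{4} \approx -31457.0$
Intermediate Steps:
$h{\left(B \right)} = 16 + B$ ($h{\left(B \right)} = B + 16 = 16 + B$)
$n{\left(Q,c \right)} = \frac{15}{8}$ ($n{\left(Q,c \right)} = 0 - - \frac{15}{8} = 0 + \frac{15}{8} = \frac{15}{8}$)
$\left(-2299 + 1397\right) \left(n{\left(-29,57 \right)} + h{\left(17 \right)}\right) = \left(-2299 + 1397\right) \left(\frac{15}{8} + \left(16 + 17\right)\right) = - 902 \left(\frac{15}{8} + 33\right) = \left(-902\right) \frac{279}{8} = - \frac{125829}{4}$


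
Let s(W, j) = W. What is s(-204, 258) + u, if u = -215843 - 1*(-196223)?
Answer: -19824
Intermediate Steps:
u = -19620 (u = -215843 + 196223 = -19620)
s(-204, 258) + u = -204 - 19620 = -19824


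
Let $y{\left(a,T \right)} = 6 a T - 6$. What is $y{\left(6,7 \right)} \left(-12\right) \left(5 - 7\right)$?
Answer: $5904$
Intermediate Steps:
$y{\left(a,T \right)} = -6 + 6 T a$ ($y{\left(a,T \right)} = 6 T a - 6 = -6 + 6 T a$)
$y{\left(6,7 \right)} \left(-12\right) \left(5 - 7\right) = \left(-6 + 6 \cdot 7 \cdot 6\right) \left(-12\right) \left(5 - 7\right) = \left(-6 + 252\right) \left(-12\right) \left(5 - 7\right) = 246 \left(-12\right) \left(-2\right) = \left(-2952\right) \left(-2\right) = 5904$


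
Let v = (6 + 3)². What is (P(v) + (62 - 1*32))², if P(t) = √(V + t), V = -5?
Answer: 976 + 120*√19 ≈ 1499.1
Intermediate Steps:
v = 81 (v = 9² = 81)
P(t) = √(-5 + t)
(P(v) + (62 - 1*32))² = (√(-5 + 81) + (62 - 1*32))² = (√76 + (62 - 32))² = (2*√19 + 30)² = (30 + 2*√19)²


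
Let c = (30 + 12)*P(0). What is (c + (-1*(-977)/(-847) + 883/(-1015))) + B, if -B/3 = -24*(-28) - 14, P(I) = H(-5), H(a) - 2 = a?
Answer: -258160008/122815 ≈ -2102.0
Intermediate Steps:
H(a) = 2 + a
P(I) = -3 (P(I) = 2 - 5 = -3)
c = -126 (c = (30 + 12)*(-3) = 42*(-3) = -126)
B = -1974 (B = -3*(-24*(-28) - 14) = -3*(672 - 14) = -3*658 = -1974)
(c + (-1*(-977)/(-847) + 883/(-1015))) + B = (-126 + (-1*(-977)/(-847) + 883/(-1015))) - 1974 = (-126 + (977*(-1/847) + 883*(-1/1015))) - 1974 = (-126 + (-977/847 - 883/1015)) - 1974 = (-126 - 248508/122815) - 1974 = -15723198/122815 - 1974 = -258160008/122815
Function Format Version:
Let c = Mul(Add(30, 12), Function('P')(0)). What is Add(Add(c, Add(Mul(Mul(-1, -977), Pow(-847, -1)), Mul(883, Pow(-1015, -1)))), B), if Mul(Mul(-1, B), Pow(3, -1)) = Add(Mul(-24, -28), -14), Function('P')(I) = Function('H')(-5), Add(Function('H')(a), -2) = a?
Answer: Rational(-258160008, 122815) ≈ -2102.0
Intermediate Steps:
Function('H')(a) = Add(2, a)
Function('P')(I) = -3 (Function('P')(I) = Add(2, -5) = -3)
c = -126 (c = Mul(Add(30, 12), -3) = Mul(42, -3) = -126)
B = -1974 (B = Mul(-3, Add(Mul(-24, -28), -14)) = Mul(-3, Add(672, -14)) = Mul(-3, 658) = -1974)
Add(Add(c, Add(Mul(Mul(-1, -977), Pow(-847, -1)), Mul(883, Pow(-1015, -1)))), B) = Add(Add(-126, Add(Mul(Mul(-1, -977), Pow(-847, -1)), Mul(883, Pow(-1015, -1)))), -1974) = Add(Add(-126, Add(Mul(977, Rational(-1, 847)), Mul(883, Rational(-1, 1015)))), -1974) = Add(Add(-126, Add(Rational(-977, 847), Rational(-883, 1015))), -1974) = Add(Add(-126, Rational(-248508, 122815)), -1974) = Add(Rational(-15723198, 122815), -1974) = Rational(-258160008, 122815)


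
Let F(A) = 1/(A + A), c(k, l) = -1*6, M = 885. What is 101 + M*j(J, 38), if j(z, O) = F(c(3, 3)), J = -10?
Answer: 109/4 ≈ 27.250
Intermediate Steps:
c(k, l) = -6
F(A) = 1/(2*A)
j(z, O) = -1/12 (j(z, O) = (1/2)/(-6) = (1/2)*(-1/6) = -1/12)
101 + M*j(J, 38) = 101 + 885*(-1/12) = 101 - 295/4 = 109/4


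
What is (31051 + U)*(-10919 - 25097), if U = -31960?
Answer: 32738544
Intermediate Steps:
(31051 + U)*(-10919 - 25097) = (31051 - 31960)*(-10919 - 25097) = -909*(-36016) = 32738544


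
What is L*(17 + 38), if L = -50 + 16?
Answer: -1870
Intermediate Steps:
L = -34
L*(17 + 38) = -34*(17 + 38) = -34*55 = -1870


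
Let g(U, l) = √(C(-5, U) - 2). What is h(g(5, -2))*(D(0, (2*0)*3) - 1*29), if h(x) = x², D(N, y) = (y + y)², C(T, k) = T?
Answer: 203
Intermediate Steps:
g(U, l) = I*√7 (g(U, l) = √(-5 - 2) = √(-7) = I*√7)
D(N, y) = 4*y² (D(N, y) = (2*y)² = 4*y²)
h(g(5, -2))*(D(0, (2*0)*3) - 1*29) = (I*√7)²*(4*((2*0)*3)² - 1*29) = -7*(4*(0*3)² - 29) = -7*(4*0² - 29) = -7*(4*0 - 29) = -7*(0 - 29) = -7*(-29) = 203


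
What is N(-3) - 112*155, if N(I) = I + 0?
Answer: -17363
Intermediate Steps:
N(I) = I
N(-3) - 112*155 = -3 - 112*155 = -3 - 17360 = -17363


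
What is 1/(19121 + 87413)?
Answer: 1/106534 ≈ 9.3867e-6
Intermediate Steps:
1/(19121 + 87413) = 1/106534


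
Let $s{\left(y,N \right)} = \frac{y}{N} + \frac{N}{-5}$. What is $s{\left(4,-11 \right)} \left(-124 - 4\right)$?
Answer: $- \frac{12928}{55} \approx -235.05$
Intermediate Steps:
$s{\left(y,N \right)} = - \frac{N}{5} + \frac{y}{N}$ ($s{\left(y,N \right)} = \frac{y}{N} + N \left(- \frac{1}{5}\right) = \frac{y}{N} - \frac{N}{5} = - \frac{N}{5} + \frac{y}{N}$)
$s{\left(4,-11 \right)} \left(-124 - 4\right) = \left(\left(- \frac{1}{5}\right) \left(-11\right) + \frac{4}{-11}\right) \left(-124 - 4\right) = \left(\frac{11}{5} + 4 \left(- \frac{1}{11}\right)\right) \left(-128\right) = \left(\frac{11}{5} - \frac{4}{11}\right) \left(-128\right) = \frac{101}{55} \left(-128\right) = - \frac{12928}{55}$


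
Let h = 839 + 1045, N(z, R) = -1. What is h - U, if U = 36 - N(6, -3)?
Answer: 1847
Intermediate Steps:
h = 1884
U = 37 (U = 36 - 1*(-1) = 36 + 1 = 37)
h - U = 1884 - 1*37 = 1884 - 37 = 1847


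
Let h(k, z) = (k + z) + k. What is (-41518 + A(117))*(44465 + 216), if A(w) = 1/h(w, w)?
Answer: -50086772029/27 ≈ -1.8551e+9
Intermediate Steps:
h(k, z) = z + 2*k
A(w) = 1/(3*w) (A(w) = 1/(w + 2*w) = 1/(3*w))
(-41518 + A(117))*(44465 + 216) = (-41518 + (⅓)/117)*(44465 + 216) = (-41518 + (⅓)*(1/117))*44681 = (-41518 + 1/351)*44681 = -14572817/351*44681 = -50086772029/27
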